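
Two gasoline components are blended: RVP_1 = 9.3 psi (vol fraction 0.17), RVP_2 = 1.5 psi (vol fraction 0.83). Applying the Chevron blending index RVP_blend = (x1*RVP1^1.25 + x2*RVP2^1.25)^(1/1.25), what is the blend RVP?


Chevron index: RVP_blend = (sum xi*RVPi^1.25)^(1/1.25)
RVP^1.25 terms: 0.17 * 9.3^1.25 + 0.83 * 1.5^1.25 = 4.13873
RVP_blend = 4.13873^(1/1.25) = 3.115

3.115 psi


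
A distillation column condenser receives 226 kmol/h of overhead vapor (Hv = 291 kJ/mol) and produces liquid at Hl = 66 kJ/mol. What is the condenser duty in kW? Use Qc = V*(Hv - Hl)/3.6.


Qc = 226 * (291 - 66) / 3.6 = 226 * 225 / 3.6 = 14120

14120 kW


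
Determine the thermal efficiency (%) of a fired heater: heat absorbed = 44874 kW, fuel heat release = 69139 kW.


Furnace efficiency = Q_absorbed / Q_fuel * 100
= 44874 / 69139 * 100 = 64.90

64.90 %


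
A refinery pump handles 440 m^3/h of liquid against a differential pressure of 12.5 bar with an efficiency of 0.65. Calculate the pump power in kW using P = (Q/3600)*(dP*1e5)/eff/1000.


Q = 440 / 3600 = 0.122222 m^3/s
P = 0.122222 * (12.5 * 1e5) / 0.65 / 1000 = 235.0

235.0 kW


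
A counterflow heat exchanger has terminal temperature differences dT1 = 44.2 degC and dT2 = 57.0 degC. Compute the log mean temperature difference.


LMTD = (dT1 - dT2) / ln(dT1/dT2)
= (44.2 - 57.0) / ln(44.2 / 57.0) = -12.8 / -0.254326 = 50.33

50.33 degC


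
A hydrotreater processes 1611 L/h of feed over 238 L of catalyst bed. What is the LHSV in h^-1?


LHSV = volumetric feed rate / catalyst volume
= 1611 L/h / 238 L
= 6.769 h^-1

6.769 h^-1


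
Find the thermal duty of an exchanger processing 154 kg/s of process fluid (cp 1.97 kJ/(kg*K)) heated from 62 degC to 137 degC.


Q = m_dot * cp * delta_T
delta_T = 137 - 62 = 75 K
Q = 154 * 1.97 * 75
= 303.38 * 75
= 22753.5 kW

22753.5 kW


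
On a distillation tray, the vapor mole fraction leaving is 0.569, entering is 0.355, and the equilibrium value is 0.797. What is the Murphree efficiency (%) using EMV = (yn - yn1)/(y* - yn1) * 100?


Murphree vapor efficiency: EMV = (y_n - y_(n-1)) / (y*_n - y_(n-1)) * 100
EMV = (0.569 - 0.355) / (0.797 - 0.355) * 100 = 0.214 / 0.442 * 100 = 48.42

48.42 %


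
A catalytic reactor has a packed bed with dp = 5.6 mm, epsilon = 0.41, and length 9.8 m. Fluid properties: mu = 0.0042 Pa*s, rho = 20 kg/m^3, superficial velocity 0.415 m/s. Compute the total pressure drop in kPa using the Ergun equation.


dp = 5.6 mm = 0.0056 m
Viscous term = 150*0.0042*0.415*(1-0.41)^2 / (0.0056^2*0.41^3) = 42108
Inertial term = 1.75*20*0.415^2*(1-0.41) / (0.0056*0.41^3) = 9214.6
dP/L = 42108 + 9214.6 = 51322.6 Pa/m
dP = 51322.6 * 9.8 / 1000 = 503.0 kPa

503.0 kPa


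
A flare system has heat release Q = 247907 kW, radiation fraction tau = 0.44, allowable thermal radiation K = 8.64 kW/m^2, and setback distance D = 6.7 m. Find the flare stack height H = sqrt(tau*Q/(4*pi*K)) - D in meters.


tau*Q/(4*pi*K) = 0.44 * 247907 / (4 * pi * 8.64) = 1004.66
sqrt(1004.66) = 31.6964
H = 31.6964 - 6.7 = 25.00

25.00 m


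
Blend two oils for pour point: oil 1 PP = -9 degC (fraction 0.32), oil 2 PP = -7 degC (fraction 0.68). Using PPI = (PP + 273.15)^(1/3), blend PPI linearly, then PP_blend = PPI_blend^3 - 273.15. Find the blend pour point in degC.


PPI_1 = (-9 + 273.15)^(1/3) = 6.416283
PPI_2 = (-7 + 273.15)^(1/3) = 6.432436
PPI_blend = 0.32 * 6.416283 + 0.68 * 6.432436 = 6.427267
PP_blend = 6.427267^3 - 273.15 = 265.5089 - 273.15 = -7.64

-7.64 degC


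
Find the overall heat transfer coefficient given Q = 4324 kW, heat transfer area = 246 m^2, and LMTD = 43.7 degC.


From Q = U*A*LMTD, U = Q / (A * LMTD)
U = 4324 / (246 * 43.7) = 4324 / 10750.2 = 0.4022

0.4022 kW/(m^2*K)


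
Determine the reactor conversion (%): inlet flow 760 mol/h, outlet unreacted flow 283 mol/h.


X = (F_in - F_out) / F_in * 100
Moles reacted = 760 - 283 = 477
X = 477 / 760 * 100
= 0.6276 * 100
= 62.76 %

62.76 %


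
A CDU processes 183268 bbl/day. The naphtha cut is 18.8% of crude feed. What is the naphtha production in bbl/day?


Crude throughput = 183268 bbl/day
Fraction yield = 18.8%
yield = throughput * fraction / 100
yield = 183268 * 18.8 / 100 = 34454.384

34454.384 bbl/day


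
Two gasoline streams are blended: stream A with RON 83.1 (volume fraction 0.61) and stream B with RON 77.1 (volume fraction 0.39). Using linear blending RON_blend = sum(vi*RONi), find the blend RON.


Linear blending: RON_blend = sum(vi * RONi)
Contribution 1: 0.61 * 83.1 = 50.691
Contribution 2: 0.39 * 77.1 = 30.069
RON_blend = 50.691 + 30.069 = 80.76

80.76


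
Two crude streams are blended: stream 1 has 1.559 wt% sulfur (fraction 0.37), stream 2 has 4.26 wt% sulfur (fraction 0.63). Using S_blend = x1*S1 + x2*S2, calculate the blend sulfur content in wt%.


Linear sulfur blending: S_blend = x1*S1 + x2*S2
Contribution 1: 0.37 * 1.559 = 0.57683 wt%
Contribution 2: 0.63 * 4.26 = 2.6838 wt%
S_blend = 0.57683 + 2.6838 = 3.26063

3.26063 wt%


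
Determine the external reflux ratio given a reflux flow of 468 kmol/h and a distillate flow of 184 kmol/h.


Reflux ratio definition: R = L / D (liquid returned / distillate withdrawn)
L = 468 kmol/h, D = 184 kmol/h
R = 468 / 184 = 2.543

2.543


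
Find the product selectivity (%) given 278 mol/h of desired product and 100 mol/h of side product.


Selectivity = desired / (desired + undesired) * 100
Total products = 278 + 100 = 378 mol/h
S = 278 / 378 * 100
= 0.7354 * 100
= 73.54 %

73.54 %


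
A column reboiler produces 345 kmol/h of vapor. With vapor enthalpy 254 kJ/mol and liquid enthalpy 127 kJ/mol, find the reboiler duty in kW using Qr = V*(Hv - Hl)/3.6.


Qr = 345 * (254 - 127) / 3.6 = 345 * 127 / 3.6 = 12170

12170 kW


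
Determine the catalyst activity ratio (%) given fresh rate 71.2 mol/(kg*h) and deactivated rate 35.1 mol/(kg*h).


Activity (%) = (rate_used / rate_fresh) * 100
rate_used = 35.1, rate_fresh = 71.2
= (35.1 / 71.2) * 100
= 0.4930 * 100 = 49.30

49.30 %


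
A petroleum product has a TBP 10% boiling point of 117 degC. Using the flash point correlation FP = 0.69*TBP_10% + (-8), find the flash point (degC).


FP = 0.69 * 117 + (-8) = 72.73

72.73 degC


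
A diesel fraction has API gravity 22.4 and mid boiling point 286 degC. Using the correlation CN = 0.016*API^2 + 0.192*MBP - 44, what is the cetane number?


CN = 0.016 * 22.4^2 + 0.192 * 286 - 44
CN = 8.02816 + 54.912 - 44 = 18.94016

18.94016


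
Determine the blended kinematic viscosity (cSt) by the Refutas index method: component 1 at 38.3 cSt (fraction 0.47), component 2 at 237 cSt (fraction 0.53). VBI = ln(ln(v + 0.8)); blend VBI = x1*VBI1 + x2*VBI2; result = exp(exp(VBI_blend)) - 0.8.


Refutas method: VBN_i = 14.534*ln(ln(visc_i + 0.8)) + 10.975, blended linearly by mass fraction; since VBN is linear in VBI_i = ln(ln(visc_i + 0.8)) and the fractions sum to 1, blend VBI directly: visc = exp(exp(VBI_blend)) - 0.8
VBI_1 = ln(ln(38.3 + 0.8)) = 1.29913
VBI_2 = ln(ln(237 + 0.8)) = 1.69954
VBI_blend = 0.47 * 1.29913 + 0.53 * 1.69954 = 1.51135
visc_blend = exp(exp(1.51135)) - 0.8 = 92.22

92.22 cSt


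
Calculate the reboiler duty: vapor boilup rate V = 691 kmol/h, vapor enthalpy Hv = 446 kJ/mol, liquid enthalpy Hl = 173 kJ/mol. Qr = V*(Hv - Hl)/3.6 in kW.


Qr = 691 * (446 - 173) / 3.6 = 691 * 273 / 3.6 = 52400

52400 kW


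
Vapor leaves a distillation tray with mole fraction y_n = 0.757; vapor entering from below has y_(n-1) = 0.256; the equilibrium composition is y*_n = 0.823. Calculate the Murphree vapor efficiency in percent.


Murphree vapor efficiency: EMV = (y_n - y_(n-1)) / (y*_n - y_(n-1)) * 100
EMV = (0.757 - 0.256) / (0.823 - 0.256) * 100 = 0.501 / 0.567 * 100 = 88.36

88.36 %


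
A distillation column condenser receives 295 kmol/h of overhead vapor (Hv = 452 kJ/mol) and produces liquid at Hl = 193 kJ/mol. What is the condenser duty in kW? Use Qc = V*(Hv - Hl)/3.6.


Qc = 295 * (452 - 193) / 3.6 = 295 * 259 / 3.6 = 21220

21220 kW


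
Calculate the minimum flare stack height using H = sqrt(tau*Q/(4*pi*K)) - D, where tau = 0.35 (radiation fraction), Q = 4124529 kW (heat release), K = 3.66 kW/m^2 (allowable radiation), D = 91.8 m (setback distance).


tau*Q/(4*pi*K) = 0.35 * 4124529 / (4 * pi * 3.66) = 31387.1
sqrt(31387.1) = 177.164
H = 177.164 - 91.8 = 85.36

85.36 m


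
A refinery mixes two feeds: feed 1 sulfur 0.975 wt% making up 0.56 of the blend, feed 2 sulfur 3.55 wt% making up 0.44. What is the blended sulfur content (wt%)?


Linear sulfur blending: S_blend = x1*S1 + x2*S2
Contribution 1: 0.56 * 0.975 = 0.546 wt%
Contribution 2: 0.44 * 3.55 = 1.562 wt%
S_blend = 0.546 + 1.562 = 2.108

2.108 wt%


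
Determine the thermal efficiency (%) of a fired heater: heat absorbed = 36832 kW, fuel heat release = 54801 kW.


Furnace efficiency = Q_absorbed / Q_fuel * 100
= 36832 / 54801 * 100 = 67.21

67.21 %


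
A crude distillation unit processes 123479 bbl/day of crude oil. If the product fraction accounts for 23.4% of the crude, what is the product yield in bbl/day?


Crude throughput = 123479 bbl/day
Fraction yield = 23.4%
yield = throughput * fraction / 100
yield = 123479 * 23.4 / 100 = 28894.086

28894.086 bbl/day


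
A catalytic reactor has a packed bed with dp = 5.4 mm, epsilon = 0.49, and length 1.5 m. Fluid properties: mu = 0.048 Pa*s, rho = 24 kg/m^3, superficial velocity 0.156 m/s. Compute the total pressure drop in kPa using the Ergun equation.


dp = 5.4 mm = 0.0054 m
Viscous term = 150*0.048*0.156*(1-0.49)^2 / (0.0054^2*0.49^3) = 85157.3
Inertial term = 1.75*24*0.156^2*(1-0.49) / (0.0054*0.49^3) = 820.515
dP/L = 85157.3 + 820.515 = 85977.8 Pa/m
dP = 85977.8 * 1.5 / 1000 = 129.0 kPa

129.0 kPa


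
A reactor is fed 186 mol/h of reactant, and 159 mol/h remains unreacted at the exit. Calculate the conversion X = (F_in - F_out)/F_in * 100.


X = (F_in - F_out) / F_in * 100
Moles reacted = 186 - 159 = 27
X = 27 / 186 * 100
= 0.1452 * 100
= 14.52 %

14.52 %


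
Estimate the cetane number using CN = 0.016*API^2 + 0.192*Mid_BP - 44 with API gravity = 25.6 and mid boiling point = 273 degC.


CN = 0.016 * 25.6^2 + 0.192 * 273 - 44
CN = 10.48576 + 52.416 - 44 = 18.90176

18.90176


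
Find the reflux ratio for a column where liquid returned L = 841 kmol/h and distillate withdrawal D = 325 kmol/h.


Reflux ratio definition: R = L / D (liquid returned / distillate withdrawn)
L = 841 kmol/h, D = 325 kmol/h
R = 841 / 325 = 2.588

2.588


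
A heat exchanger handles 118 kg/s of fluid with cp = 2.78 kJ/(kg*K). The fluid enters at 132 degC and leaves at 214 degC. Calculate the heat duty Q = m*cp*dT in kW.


Q = m_dot * cp * delta_T
delta_T = 214 - 132 = 82 K
Q = 118 * 2.78 * 82
= 328.04 * 82
= 26899.28 kW

26899.28 kW


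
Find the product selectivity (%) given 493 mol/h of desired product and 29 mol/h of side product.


Selectivity = desired / (desired + undesired) * 100
Total products = 493 + 29 = 522 mol/h
S = 493 / 522 * 100
= 0.9444 * 100
= 94.44 %

94.44 %


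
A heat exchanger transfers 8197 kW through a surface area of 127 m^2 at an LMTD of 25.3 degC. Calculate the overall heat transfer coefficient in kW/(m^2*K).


From Q = U*A*LMTD, U = Q / (A * LMTD)
U = 8197 / (127 * 25.3) = 8197 / 3213.1 = 2.551

2.551 kW/(m^2*K)


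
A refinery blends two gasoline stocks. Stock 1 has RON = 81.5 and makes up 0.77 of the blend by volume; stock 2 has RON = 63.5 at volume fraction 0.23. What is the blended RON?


Linear blending: RON_blend = sum(vi * RONi)
Contribution 1: 0.77 * 81.5 = 62.755
Contribution 2: 0.23 * 63.5 = 14.605
RON_blend = 62.755 + 14.605 = 77.36

77.36


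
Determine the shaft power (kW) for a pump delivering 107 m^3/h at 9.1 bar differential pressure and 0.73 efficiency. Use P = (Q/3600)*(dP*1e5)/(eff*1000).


Q = 107 / 3600 = 0.0297222 m^3/s
P = 0.0297222 * (9.1 * 1e5) / 0.73 / 1000 = 37.05

37.05 kW


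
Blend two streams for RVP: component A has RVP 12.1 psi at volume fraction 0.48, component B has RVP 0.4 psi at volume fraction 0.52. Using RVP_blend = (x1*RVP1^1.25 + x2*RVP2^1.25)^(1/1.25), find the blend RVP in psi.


Chevron index: RVP_blend = (sum xi*RVPi^1.25)^(1/1.25)
RVP^1.25 terms: 0.48 * 12.1^1.25 + 0.52 * 0.4^1.25 = 10.9978
RVP_blend = 10.9978^(1/1.25) = 6.808

6.808 psi


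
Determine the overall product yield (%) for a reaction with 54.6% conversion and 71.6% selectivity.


Overall yield = conversion (%) * selectivity (%) / 100
Conversion = 54.6%, Selectivity = 71.6%
Y = 54.6 * 71.6 / 100
= 39.0936 %

39.0936 %


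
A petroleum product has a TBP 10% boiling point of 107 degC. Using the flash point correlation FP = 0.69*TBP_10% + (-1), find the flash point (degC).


FP = 0.69 * 107 + (-1) = 72.83

72.83 degC


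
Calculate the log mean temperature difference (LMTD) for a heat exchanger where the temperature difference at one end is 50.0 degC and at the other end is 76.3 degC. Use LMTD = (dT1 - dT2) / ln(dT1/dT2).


LMTD = (dT1 - dT2) / ln(dT1/dT2)
= (50.0 - 76.3) / ln(50.0 / 76.3) = -26.3 / -0.42265 = 62.23

62.23 degC


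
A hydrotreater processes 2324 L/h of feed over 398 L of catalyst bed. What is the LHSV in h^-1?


LHSV = volumetric feed rate / catalyst volume
= 2324 L/h / 398 L
= 5.839 h^-1

5.839 h^-1


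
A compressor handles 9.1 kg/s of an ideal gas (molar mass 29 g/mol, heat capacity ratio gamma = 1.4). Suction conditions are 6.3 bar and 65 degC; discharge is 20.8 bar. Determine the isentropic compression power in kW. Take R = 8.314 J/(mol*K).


Isentropic work: W = m*(gamma/(gamma-1))*(R*T1/MW)*((P2/P1)^((gamma-1)/gamma) - 1)
T1 = 65 + 273.15 = 338.15 K
Pressure ratio = 20.8 / 6.3 = 3.30159
Exponent = (1.4 - 1)/1.4 = 0.285714
(P2/P1)^exp - 1 = 3.30159^0.285714 - 1 = 0.406716
W = 9.1 * 1.4 / 0.4 * 8.314 * 338.15 / 29 * 0.406716 = 1256

1256 kW


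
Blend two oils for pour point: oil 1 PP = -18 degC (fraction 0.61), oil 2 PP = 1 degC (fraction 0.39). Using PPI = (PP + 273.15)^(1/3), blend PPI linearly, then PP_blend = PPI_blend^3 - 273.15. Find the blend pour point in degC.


PPI_1 = (-18 + 273.15)^(1/3) = 6.342569
PPI_2 = (1 + 273.15)^(1/3) = 6.49625
PPI_blend = 0.61 * 6.342569 + 0.39 * 6.49625 = 6.402505
PP_blend = 6.402505^3 - 273.15 = 262.4519 - 273.15 = -10.7

-10.7 degC


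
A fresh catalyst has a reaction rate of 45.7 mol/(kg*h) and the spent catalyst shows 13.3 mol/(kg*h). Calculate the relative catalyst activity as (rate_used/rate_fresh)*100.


Activity (%) = (rate_used / rate_fresh) * 100
rate_used = 13.3, rate_fresh = 45.7
= (13.3 / 45.7) * 100
= 0.2910 * 100 = 29.10

29.10 %


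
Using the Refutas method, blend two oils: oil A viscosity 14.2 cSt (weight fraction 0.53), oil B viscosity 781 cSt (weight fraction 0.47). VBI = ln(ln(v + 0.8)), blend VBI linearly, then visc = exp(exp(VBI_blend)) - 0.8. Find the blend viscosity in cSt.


Refutas method: VBN_i = 14.534*ln(ln(visc_i + 0.8)) + 10.975, blended linearly by mass fraction; since VBN is linear in VBI_i = ln(ln(visc_i + 0.8)) and the fractions sum to 1, blend VBI directly: visc = exp(exp(VBI_blend)) - 0.8
VBI_1 = ln(ln(14.2 + 0.8)) = 0.996229
VBI_2 = ln(ln(781 + 0.8)) = 1.89636
VBI_blend = 0.53 * 0.996229 + 0.47 * 1.89636 = 1.41929
visc_blend = exp(exp(1.41929)) - 0.8 = 61.64

61.64 cSt


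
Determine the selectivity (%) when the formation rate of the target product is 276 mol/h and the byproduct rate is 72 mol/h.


Selectivity = desired / (desired + undesired) * 100
Total products = 276 + 72 = 348 mol/h
S = 276 / 348 * 100
= 0.7931 * 100
= 79.31 %

79.31 %


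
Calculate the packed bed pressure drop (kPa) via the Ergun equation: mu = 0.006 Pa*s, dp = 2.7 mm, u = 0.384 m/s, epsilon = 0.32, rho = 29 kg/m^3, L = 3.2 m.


dp = 2.7 mm = 0.0027 m
Viscous term = 150*0.006*0.384*(1-0.32)^2 / (0.0027^2*0.32^3) = 668981
Inertial term = 1.75*29*0.384^2*(1-0.32) / (0.0027*0.32^3) = 57516.7
dP/L = 668981 + 57516.7 = 726498 Pa/m
dP = 726498 * 3.2 / 1000 = 2325 kPa

2325 kPa


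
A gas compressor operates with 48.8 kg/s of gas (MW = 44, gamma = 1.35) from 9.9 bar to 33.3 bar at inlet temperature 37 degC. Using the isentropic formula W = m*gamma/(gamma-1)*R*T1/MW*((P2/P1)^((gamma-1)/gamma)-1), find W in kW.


Isentropic work: W = m*(gamma/(gamma-1))*(R*T1/MW)*((P2/P1)^((gamma-1)/gamma) - 1)
T1 = 37 + 273.15 = 310.15 K
Pressure ratio = 33.3 / 9.9 = 3.36364
Exponent = (1.35 - 1)/1.35 = 0.259259
(P2/P1)^exp - 1 = 3.36364^0.259259 - 1 = 0.369557
W = 48.8 * 1.35 / 0.35 * 8.314 * 310.15 / 44 * 0.369557 = 4077

4077 kW


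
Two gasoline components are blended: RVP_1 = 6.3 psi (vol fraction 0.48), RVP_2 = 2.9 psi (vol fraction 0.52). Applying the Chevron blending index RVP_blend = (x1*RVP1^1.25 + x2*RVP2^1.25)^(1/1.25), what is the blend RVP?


Chevron index: RVP_blend = (sum xi*RVPi^1.25)^(1/1.25)
RVP^1.25 terms: 0.48 * 6.3^1.25 + 0.52 * 2.9^1.25 = 6.75879
RVP_blend = 6.75879^(1/1.25) = 4.612

4.612 psi


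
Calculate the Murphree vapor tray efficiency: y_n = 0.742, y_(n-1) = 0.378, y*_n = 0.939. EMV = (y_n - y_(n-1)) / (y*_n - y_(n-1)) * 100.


Murphree vapor efficiency: EMV = (y_n - y_(n-1)) / (y*_n - y_(n-1)) * 100
EMV = (0.742 - 0.378) / (0.939 - 0.378) * 100 = 0.364 / 0.561 * 100 = 64.88

64.88 %


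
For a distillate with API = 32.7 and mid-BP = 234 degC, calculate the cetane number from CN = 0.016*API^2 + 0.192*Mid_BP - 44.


CN = 0.016 * 32.7^2 + 0.192 * 234 - 44
CN = 17.10864 + 44.928 - 44 = 18.03664

18.03664


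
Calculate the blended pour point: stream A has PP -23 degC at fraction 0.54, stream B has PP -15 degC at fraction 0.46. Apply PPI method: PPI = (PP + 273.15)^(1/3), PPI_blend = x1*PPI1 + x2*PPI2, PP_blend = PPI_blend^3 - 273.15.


PPI_1 = (-23 + 273.15)^(1/3) = 6.300865
PPI_2 = (-15 + 273.15)^(1/3) = 6.36733
PPI_blend = 0.54 * 6.300865 + 0.46 * 6.36733 = 6.331439
PP_blend = 6.331439^3 - 273.15 = 253.8092 - 273.15 = -19.34

-19.34 degC


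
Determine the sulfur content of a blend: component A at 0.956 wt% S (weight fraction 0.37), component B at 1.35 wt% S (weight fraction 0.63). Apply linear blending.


Linear sulfur blending: S_blend = x1*S1 + x2*S2
Contribution 1: 0.37 * 0.956 = 0.35372 wt%
Contribution 2: 0.63 * 1.35 = 0.8505 wt%
S_blend = 0.35372 + 0.8505 = 1.20422

1.20422 wt%


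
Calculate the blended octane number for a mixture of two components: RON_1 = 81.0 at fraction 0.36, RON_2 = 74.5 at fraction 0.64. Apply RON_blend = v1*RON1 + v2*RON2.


Linear blending: RON_blend = sum(vi * RONi)
Contribution 1: 0.36 * 81.0 = 29.16
Contribution 2: 0.64 * 74.5 = 47.68
RON_blend = 29.16 + 47.68 = 76.84

76.84


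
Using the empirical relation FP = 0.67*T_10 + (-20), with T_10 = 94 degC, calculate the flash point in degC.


FP = 0.67 * 94 + (-20) = 42.98

42.98 degC


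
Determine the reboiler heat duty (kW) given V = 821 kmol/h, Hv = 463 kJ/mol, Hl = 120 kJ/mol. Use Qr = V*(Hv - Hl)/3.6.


Qr = 821 * (463 - 120) / 3.6 = 821 * 343 / 3.6 = 78220

78220 kW


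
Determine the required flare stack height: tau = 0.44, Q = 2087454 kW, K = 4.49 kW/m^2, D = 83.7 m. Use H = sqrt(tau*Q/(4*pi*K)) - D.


tau*Q/(4*pi*K) = 0.44 * 2087454 / (4 * pi * 4.49) = 16278.5
sqrt(16278.5) = 127.587
H = 127.587 - 83.7 = 43.89

43.89 m


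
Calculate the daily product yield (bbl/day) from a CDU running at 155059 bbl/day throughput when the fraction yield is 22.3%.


Crude throughput = 155059 bbl/day
Fraction yield = 22.3%
yield = throughput * fraction / 100
yield = 155059 * 22.3 / 100 = 34578.157

34578.157 bbl/day


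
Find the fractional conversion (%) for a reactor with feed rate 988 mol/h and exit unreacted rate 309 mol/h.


X = (F_in - F_out) / F_in * 100
Moles reacted = 988 - 309 = 679
X = 679 / 988 * 100
= 0.6872 * 100
= 68.72 %

68.72 %


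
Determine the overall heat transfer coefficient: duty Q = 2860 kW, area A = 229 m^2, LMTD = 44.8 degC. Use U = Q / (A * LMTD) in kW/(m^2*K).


From Q = U*A*LMTD, U = Q / (A * LMTD)
U = 2860 / (229 * 44.8) = 2860 / 10259.2 = 0.2788

0.2788 kW/(m^2*K)


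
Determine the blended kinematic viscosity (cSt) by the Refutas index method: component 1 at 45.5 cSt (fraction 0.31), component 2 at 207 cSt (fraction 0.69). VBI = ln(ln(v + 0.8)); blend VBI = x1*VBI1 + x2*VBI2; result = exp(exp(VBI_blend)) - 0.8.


Refutas method: VBN_i = 14.534*ln(ln(visc_i + 0.8)) + 10.975, blended linearly by mass fraction; since VBN is linear in VBI_i = ln(ln(visc_i + 0.8)) and the fractions sum to 1, blend VBI directly: visc = exp(exp(VBI_blend)) - 0.8
VBI_1 = ln(ln(45.5 + 0.8)) = 1.34421
VBI_2 = ln(ln(207 + 0.8)) = 1.67458
VBI_blend = 0.31 * 1.34421 + 0.69 * 1.67458 = 1.57217
visc_blend = exp(exp(1.57217)) - 0.8 = 122.8

122.8 cSt


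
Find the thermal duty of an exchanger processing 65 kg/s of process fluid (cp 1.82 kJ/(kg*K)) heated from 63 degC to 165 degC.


Q = m_dot * cp * delta_T
delta_T = 165 - 63 = 102 K
Q = 65 * 1.82 * 102
= 118.3 * 102
= 12066.6 kW

12066.6 kW


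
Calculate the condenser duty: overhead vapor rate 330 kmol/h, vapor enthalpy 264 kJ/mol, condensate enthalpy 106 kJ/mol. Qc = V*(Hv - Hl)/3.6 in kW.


Qc = 330 * (264 - 106) / 3.6 = 330 * 158 / 3.6 = 14480

14480 kW


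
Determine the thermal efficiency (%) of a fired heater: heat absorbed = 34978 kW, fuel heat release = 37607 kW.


Furnace efficiency = Q_absorbed / Q_fuel * 100
= 34978 / 37607 * 100 = 93.01

93.01 %


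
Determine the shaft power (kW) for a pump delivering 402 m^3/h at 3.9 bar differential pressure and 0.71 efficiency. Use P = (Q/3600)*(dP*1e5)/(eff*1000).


Q = 402 / 3600 = 0.111667 m^3/s
P = 0.111667 * (3.9 * 1e5) / 0.71 / 1000 = 61.34

61.34 kW


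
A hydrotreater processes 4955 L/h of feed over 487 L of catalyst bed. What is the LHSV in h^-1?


LHSV = volumetric feed rate / catalyst volume
= 4955 L/h / 487 L
= 10.17 h^-1

10.17 h^-1


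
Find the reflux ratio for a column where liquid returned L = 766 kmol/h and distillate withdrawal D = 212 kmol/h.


Reflux ratio definition: R = L / D (liquid returned / distillate withdrawn)
L = 766 kmol/h, D = 212 kmol/h
R = 766 / 212 = 3.613

3.613


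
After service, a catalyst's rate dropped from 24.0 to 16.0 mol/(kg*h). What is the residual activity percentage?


Activity (%) = (rate_used / rate_fresh) * 100
rate_used = 16.0, rate_fresh = 24.0
= (16.0 / 24.0) * 100
= 0.6667 * 100 = 66.67

66.67 %


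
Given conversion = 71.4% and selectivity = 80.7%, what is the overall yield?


Overall yield = conversion (%) * selectivity (%) / 100
Conversion = 71.4%, Selectivity = 80.7%
Y = 71.4 * 80.7 / 100
= 57.6198 %

57.6198 %


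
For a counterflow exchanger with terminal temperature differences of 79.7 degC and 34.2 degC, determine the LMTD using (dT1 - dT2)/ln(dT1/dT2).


LMTD = (dT1 - dT2) / ln(dT1/dT2)
= (79.7 - 34.2) / ln(79.7 / 34.2) = 45.5 / 0.846044 = 53.78

53.78 degC


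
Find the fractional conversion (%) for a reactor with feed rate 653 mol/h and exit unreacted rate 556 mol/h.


X = (F_in - F_out) / F_in * 100
Moles reacted = 653 - 556 = 97
X = 97 / 653 * 100
= 0.1485 * 100
= 14.85 %

14.85 %


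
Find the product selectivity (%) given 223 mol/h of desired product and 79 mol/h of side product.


Selectivity = desired / (desired + undesired) * 100
Total products = 223 + 79 = 302 mol/h
S = 223 / 302 * 100
= 0.7384 * 100
= 73.84 %

73.84 %


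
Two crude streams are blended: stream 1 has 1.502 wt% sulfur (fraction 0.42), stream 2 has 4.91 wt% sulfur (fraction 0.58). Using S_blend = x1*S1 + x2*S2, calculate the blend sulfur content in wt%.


Linear sulfur blending: S_blend = x1*S1 + x2*S2
Contribution 1: 0.42 * 1.502 = 0.63084 wt%
Contribution 2: 0.58 * 4.91 = 2.8478 wt%
S_blend = 0.63084 + 2.8478 = 3.47864

3.47864 wt%


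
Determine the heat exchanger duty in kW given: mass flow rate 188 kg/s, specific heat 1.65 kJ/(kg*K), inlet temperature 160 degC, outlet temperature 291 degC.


Q = m_dot * cp * delta_T
delta_T = 291 - 160 = 131 K
Q = 188 * 1.65 * 131
= 310.2 * 131
= 40636.2 kW

40636.2 kW


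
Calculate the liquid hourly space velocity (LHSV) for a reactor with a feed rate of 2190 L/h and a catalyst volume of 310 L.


LHSV = volumetric feed rate / catalyst volume
= 2190 L/h / 310 L
= 7.065 h^-1

7.065 h^-1


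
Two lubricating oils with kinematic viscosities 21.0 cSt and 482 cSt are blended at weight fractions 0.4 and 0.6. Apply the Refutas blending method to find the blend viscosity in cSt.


Refutas method: VBN_i = 14.534*ln(ln(visc_i + 0.8)) + 10.975, blended linearly by mass fraction; since VBN is linear in VBI_i = ln(ln(visc_i + 0.8)) and the fractions sum to 1, blend VBI directly: visc = exp(exp(VBI_blend)) - 0.8
VBI_1 = ln(ln(21.0 + 0.8)) = 1.12555
VBI_2 = ln(ln(482 + 0.8)) = 1.82125
VBI_blend = 0.4 * 1.12555 + 0.6 * 1.82125 = 1.54297
visc_blend = exp(exp(1.54297)) - 0.8 = 106.8

106.8 cSt


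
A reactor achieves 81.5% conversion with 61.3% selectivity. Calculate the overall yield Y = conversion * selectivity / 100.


Overall yield = conversion (%) * selectivity (%) / 100
Conversion = 81.5%, Selectivity = 61.3%
Y = 81.5 * 61.3 / 100
= 49.9595 %

49.9595 %


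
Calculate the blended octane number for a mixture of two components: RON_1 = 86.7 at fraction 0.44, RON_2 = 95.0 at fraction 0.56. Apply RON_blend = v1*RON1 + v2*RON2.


Linear blending: RON_blend = sum(vi * RONi)
Contribution 1: 0.44 * 86.7 = 38.148
Contribution 2: 0.56 * 95.0 = 53.2
RON_blend = 38.148 + 53.2 = 91.348

91.348


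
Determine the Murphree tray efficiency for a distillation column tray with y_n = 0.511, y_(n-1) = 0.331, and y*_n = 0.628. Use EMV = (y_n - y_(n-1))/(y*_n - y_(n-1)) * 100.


Murphree vapor efficiency: EMV = (y_n - y_(n-1)) / (y*_n - y_(n-1)) * 100
EMV = (0.511 - 0.331) / (0.628 - 0.331) * 100 = 0.18 / 0.297 * 100 = 60.61

60.61 %


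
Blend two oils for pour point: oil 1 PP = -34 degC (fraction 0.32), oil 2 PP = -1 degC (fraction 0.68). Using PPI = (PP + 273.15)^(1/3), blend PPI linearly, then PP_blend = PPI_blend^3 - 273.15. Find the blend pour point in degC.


PPI_1 = (-34 + 273.15)^(1/3) = 6.20712
PPI_2 = (-1 + 273.15)^(1/3) = 6.480414
PPI_blend = 0.32 * 6.20712 + 0.68 * 6.480414 = 6.39296
PP_blend = 6.39296^3 - 273.15 = 261.2799 - 273.15 = -11.87

-11.87 degC


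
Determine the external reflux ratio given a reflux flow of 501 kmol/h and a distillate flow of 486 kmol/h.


Reflux ratio definition: R = L / D (liquid returned / distillate withdrawn)
L = 501 kmol/h, D = 486 kmol/h
R = 501 / 486 = 1.031

1.031


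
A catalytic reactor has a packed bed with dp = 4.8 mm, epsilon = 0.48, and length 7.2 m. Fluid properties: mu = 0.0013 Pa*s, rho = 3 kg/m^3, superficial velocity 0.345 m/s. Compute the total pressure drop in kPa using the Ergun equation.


dp = 4.8 mm = 0.0048 m
Viscous term = 150*0.0013*0.345*(1-0.48)^2 / (0.0048^2*0.48^3) = 7139.28
Inertial term = 1.75*3*0.345^2*(1-0.48) / (0.0048*0.48^3) = 612.119
dP/L = 7139.28 + 612.119 = 7751.4 Pa/m
dP = 7751.4 * 7.2 / 1000 = 55.81 kPa

55.81 kPa


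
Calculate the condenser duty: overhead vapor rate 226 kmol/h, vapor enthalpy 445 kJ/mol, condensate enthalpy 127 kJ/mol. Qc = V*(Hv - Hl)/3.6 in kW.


Qc = 226 * (445 - 127) / 3.6 = 226 * 318 / 3.6 = 19960

19960 kW


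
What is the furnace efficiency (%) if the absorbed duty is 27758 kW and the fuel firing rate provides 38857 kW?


Furnace efficiency = Q_absorbed / Q_fuel * 100
= 27758 / 38857 * 100 = 71.44

71.44 %


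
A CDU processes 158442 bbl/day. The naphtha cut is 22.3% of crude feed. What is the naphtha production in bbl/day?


Crude throughput = 158442 bbl/day
Fraction yield = 22.3%
yield = throughput * fraction / 100
yield = 158442 * 22.3 / 100 = 35332.566

35332.566 bbl/day


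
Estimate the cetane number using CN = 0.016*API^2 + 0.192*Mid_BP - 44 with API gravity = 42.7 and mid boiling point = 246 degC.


CN = 0.016 * 42.7^2 + 0.192 * 246 - 44
CN = 29.17264 + 47.232 - 44 = 32.40464

32.40464


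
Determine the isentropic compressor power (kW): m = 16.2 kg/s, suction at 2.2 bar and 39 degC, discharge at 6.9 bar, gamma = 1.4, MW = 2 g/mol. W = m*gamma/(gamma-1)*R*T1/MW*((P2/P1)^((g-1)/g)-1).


Isentropic work: W = m*(gamma/(gamma-1))*(R*T1/MW)*((P2/P1)^((gamma-1)/gamma) - 1)
T1 = 39 + 273.15 = 312.15 K
Pressure ratio = 6.9 / 2.2 = 3.13636
Exponent = (1.4 - 1)/1.4 = 0.285714
(P2/P1)^exp - 1 = 3.13636^0.285714 - 1 = 0.386232
W = 16.2 * 1.4 / 0.4 * 8.314 * 312.15 / 2 * 0.386232 = 28420

28420 kW


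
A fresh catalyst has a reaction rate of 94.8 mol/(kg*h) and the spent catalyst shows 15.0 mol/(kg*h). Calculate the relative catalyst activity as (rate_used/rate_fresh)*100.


Activity (%) = (rate_used / rate_fresh) * 100
rate_used = 15.0, rate_fresh = 94.8
= (15.0 / 94.8) * 100
= 0.1582 * 100 = 15.82

15.82 %


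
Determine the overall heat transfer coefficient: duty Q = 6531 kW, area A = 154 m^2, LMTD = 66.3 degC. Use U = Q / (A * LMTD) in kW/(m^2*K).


From Q = U*A*LMTD, U = Q / (A * LMTD)
U = 6531 / (154 * 66.3) = 6531 / 10210.2 = 0.6397

0.6397 kW/(m^2*K)


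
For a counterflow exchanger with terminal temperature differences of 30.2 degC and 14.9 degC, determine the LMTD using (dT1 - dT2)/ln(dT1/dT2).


LMTD = (dT1 - dT2) / ln(dT1/dT2)
= (30.2 - 14.9) / ln(30.2 / 14.9) = 15.3 / 0.706481 = 21.66

21.66 degC


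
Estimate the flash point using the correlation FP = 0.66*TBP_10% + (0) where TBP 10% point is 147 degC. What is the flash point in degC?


FP = 0.66 * 147 + (0) = 97.02

97.02 degC


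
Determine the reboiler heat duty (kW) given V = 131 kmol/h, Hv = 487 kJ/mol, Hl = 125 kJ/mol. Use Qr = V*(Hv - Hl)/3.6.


Qr = 131 * (487 - 125) / 3.6 = 131 * 362 / 3.6 = 13170

13170 kW


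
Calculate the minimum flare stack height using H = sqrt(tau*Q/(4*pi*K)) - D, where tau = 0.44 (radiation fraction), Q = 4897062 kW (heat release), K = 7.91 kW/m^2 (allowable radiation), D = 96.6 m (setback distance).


tau*Q/(4*pi*K) = 0.44 * 4897062 / (4 * pi * 7.91) = 21677.1
sqrt(21677.1) = 147.231
H = 147.231 - 96.6 = 50.63

50.63 m


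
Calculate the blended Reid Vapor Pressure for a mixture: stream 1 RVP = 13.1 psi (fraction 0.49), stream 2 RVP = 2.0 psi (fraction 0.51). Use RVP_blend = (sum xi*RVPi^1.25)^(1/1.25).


Chevron index: RVP_blend = (sum xi*RVPi^1.25)^(1/1.25)
RVP^1.25 terms: 0.49 * 13.1^1.25 + 0.51 * 2.0^1.25 = 13.4249
RVP_blend = 13.4249^(1/1.25) = 7.986

7.986 psi


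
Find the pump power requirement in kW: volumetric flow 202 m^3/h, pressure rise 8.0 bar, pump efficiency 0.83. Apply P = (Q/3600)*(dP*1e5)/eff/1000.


Q = 202 / 3600 = 0.0561111 m^3/s
P = 0.0561111 * (8.0 * 1e5) / 0.83 / 1000 = 54.08

54.08 kW


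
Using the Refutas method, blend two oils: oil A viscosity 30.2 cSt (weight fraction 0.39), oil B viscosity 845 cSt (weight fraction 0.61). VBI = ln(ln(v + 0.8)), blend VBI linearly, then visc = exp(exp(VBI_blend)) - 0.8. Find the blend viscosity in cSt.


Refutas method: VBN_i = 14.534*ln(ln(visc_i + 0.8)) + 10.975, blended linearly by mass fraction; since VBN is linear in VBI_i = ln(ln(visc_i + 0.8)) and the fractions sum to 1, blend VBI directly: visc = exp(exp(VBI_blend)) - 0.8
VBI_1 = ln(ln(30.2 + 0.8)) = 1.23372
VBI_2 = ln(ln(845 + 0.8)) = 1.9081
VBI_blend = 0.39 * 1.23372 + 0.61 * 1.9081 = 1.64509
visc_blend = exp(exp(1.64509)) - 0.8 = 177.1

177.1 cSt


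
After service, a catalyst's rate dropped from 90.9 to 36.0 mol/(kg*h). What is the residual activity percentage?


Activity (%) = (rate_used / rate_fresh) * 100
rate_used = 36.0, rate_fresh = 90.9
= (36.0 / 90.9) * 100
= 0.3960 * 100 = 39.60

39.60 %


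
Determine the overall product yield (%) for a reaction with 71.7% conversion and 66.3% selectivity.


Overall yield = conversion (%) * selectivity (%) / 100
Conversion = 71.7%, Selectivity = 66.3%
Y = 71.7 * 66.3 / 100
= 47.5371 %

47.5371 %


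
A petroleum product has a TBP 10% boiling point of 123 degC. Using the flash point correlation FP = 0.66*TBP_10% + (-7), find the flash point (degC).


FP = 0.66 * 123 + (-7) = 74.18

74.18 degC


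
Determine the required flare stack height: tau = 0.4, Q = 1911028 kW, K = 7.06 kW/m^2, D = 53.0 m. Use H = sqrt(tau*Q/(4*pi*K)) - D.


tau*Q/(4*pi*K) = 0.4 * 1911028 / (4 * pi * 7.06) = 8616.13
sqrt(8616.13) = 92.8231
H = 92.8231 - 53.0 = 39.82

39.82 m


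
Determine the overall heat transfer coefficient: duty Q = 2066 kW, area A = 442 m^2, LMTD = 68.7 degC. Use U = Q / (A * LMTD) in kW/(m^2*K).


From Q = U*A*LMTD, U = Q / (A * LMTD)
U = 2066 / (442 * 68.7) = 2066 / 30365.4 = 0.06804

0.06804 kW/(m^2*K)


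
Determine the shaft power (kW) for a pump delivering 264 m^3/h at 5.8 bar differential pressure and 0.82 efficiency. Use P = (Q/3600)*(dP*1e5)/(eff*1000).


Q = 264 / 3600 = 0.0733333 m^3/s
P = 0.0733333 * (5.8 * 1e5) / 0.82 / 1000 = 51.87

51.87 kW


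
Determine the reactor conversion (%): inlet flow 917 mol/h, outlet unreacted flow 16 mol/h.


X = (F_in - F_out) / F_in * 100
Moles reacted = 917 - 16 = 901
X = 901 / 917 * 100
= 0.9826 * 100
= 98.26 %

98.26 %


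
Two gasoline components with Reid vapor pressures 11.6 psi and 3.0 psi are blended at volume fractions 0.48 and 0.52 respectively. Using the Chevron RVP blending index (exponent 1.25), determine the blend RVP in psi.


Chevron index: RVP_blend = (sum xi*RVPi^1.25)^(1/1.25)
RVP^1.25 terms: 0.48 * 11.6^1.25 + 0.52 * 3.0^1.25 = 12.3288
RVP_blend = 12.3288^(1/1.25) = 7.460

7.460 psi


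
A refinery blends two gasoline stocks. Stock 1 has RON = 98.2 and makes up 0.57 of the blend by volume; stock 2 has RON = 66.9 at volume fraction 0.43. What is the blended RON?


Linear blending: RON_blend = sum(vi * RONi)
Contribution 1: 0.57 * 98.2 = 55.974
Contribution 2: 0.43 * 66.9 = 28.767
RON_blend = 55.974 + 28.767 = 84.741

84.741


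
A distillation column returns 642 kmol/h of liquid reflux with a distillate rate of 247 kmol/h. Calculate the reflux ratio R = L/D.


Reflux ratio definition: R = L / D (liquid returned / distillate withdrawn)
L = 642 kmol/h, D = 247 kmol/h
R = 642 / 247 = 2.599

2.599


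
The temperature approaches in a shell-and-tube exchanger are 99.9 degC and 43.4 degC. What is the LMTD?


LMTD = (dT1 - dT2) / ln(dT1/dT2)
= (99.9 - 43.4) / ln(99.9 / 43.4) = 56.5 / 0.83371 = 67.77

67.77 degC


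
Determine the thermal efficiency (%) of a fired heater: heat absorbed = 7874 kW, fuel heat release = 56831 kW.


Furnace efficiency = Q_absorbed / Q_fuel * 100
= 7874 / 56831 * 100 = 13.86

13.86 %


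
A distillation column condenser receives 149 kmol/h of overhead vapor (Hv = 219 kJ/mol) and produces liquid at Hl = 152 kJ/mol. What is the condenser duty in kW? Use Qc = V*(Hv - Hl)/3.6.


Qc = 149 * (219 - 152) / 3.6 = 149 * 67 / 3.6 = 2773

2773 kW


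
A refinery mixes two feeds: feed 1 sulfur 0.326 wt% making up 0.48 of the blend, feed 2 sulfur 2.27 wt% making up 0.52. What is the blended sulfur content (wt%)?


Linear sulfur blending: S_blend = x1*S1 + x2*S2
Contribution 1: 0.48 * 0.326 = 0.15648 wt%
Contribution 2: 0.52 * 2.27 = 1.1804 wt%
S_blend = 0.15648 + 1.1804 = 1.33688

1.33688 wt%


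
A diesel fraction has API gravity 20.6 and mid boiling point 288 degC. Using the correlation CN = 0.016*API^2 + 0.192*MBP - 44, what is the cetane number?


CN = 0.016 * 20.6^2 + 0.192 * 288 - 44
CN = 6.78976 + 55.296 - 44 = 18.08576

18.08576


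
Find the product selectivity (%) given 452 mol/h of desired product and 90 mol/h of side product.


Selectivity = desired / (desired + undesired) * 100
Total products = 452 + 90 = 542 mol/h
S = 452 / 542 * 100
= 0.8339 * 100
= 83.39 %

83.39 %


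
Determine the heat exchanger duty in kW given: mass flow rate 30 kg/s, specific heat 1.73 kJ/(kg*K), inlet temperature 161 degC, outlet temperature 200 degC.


Q = m_dot * cp * delta_T
delta_T = 200 - 161 = 39 K
Q = 30 * 1.73 * 39
= 51.9 * 39
= 2024.1 kW

2024.1 kW


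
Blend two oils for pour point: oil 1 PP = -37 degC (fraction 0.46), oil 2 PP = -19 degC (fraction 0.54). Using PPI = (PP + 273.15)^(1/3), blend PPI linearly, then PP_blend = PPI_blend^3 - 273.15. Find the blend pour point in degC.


PPI_1 = (-37 + 273.15)^(1/3) = 6.181056
PPI_2 = (-19 + 273.15)^(1/3) = 6.334272
PPI_blend = 0.46 * 6.181056 + 0.54 * 6.334272 = 6.263793
PP_blend = 6.263793^3 - 273.15 = 245.7606 - 273.15 = -27.39

-27.39 degC


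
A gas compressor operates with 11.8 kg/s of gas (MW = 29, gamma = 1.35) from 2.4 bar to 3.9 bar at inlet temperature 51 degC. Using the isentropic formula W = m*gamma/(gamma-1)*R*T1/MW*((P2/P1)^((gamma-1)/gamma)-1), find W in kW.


Isentropic work: W = m*(gamma/(gamma-1))*(R*T1/MW)*((P2/P1)^((gamma-1)/gamma) - 1)
T1 = 51 + 273.15 = 324.15 K
Pressure ratio = 3.9 / 2.4 = 1.625
Exponent = (1.35 - 1)/1.35 = 0.259259
(P2/P1)^exp - 1 = 1.625^0.259259 - 1 = 0.134137
W = 11.8 * 1.35 / 0.35 * 8.314 * 324.15 / 29 * 0.134137 = 567.4

567.4 kW


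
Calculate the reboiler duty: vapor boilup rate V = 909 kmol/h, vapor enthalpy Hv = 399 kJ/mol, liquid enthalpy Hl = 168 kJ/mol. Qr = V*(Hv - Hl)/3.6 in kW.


Qr = 909 * (399 - 168) / 3.6 = 909 * 231 / 3.6 = 58330

58330 kW


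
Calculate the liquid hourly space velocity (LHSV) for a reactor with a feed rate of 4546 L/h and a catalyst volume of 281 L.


LHSV = volumetric feed rate / catalyst volume
= 4546 L/h / 281 L
= 16.18 h^-1

16.18 h^-1


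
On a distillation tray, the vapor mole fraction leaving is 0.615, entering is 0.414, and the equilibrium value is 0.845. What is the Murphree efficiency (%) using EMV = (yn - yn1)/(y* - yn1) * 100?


Murphree vapor efficiency: EMV = (y_n - y_(n-1)) / (y*_n - y_(n-1)) * 100
EMV = (0.615 - 0.414) / (0.845 - 0.414) * 100 = 0.201 / 0.431 * 100 = 46.64

46.64 %


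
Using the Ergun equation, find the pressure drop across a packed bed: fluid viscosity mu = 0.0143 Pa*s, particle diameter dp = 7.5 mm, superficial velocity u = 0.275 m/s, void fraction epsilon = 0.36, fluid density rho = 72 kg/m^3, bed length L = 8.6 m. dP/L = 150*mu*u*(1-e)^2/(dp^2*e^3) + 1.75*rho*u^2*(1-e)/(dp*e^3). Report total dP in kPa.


dp = 7.5 mm = 0.0075 m
Viscous term = 150*0.0143*0.275*(1-0.36)^2 / (0.0075^2*0.36^3) = 92064
Inertial term = 1.75*72*0.275^2*(1-0.36) / (0.0075*0.36^3) = 17428
dP/L = 92064 + 17428 = 109492 Pa/m
dP = 109492 * 8.6 / 1000 = 941.6 kPa

941.6 kPa


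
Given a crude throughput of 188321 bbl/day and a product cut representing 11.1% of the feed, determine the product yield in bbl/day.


Crude throughput = 188321 bbl/day
Fraction yield = 11.1%
yield = throughput * fraction / 100
yield = 188321 * 11.1 / 100 = 20903.631

20903.631 bbl/day


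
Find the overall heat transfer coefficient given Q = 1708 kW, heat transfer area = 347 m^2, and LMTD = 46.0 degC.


From Q = U*A*LMTD, U = Q / (A * LMTD)
U = 1708 / (347 * 46.0) = 1708 / 15962 = 0.1070

0.1070 kW/(m^2*K)


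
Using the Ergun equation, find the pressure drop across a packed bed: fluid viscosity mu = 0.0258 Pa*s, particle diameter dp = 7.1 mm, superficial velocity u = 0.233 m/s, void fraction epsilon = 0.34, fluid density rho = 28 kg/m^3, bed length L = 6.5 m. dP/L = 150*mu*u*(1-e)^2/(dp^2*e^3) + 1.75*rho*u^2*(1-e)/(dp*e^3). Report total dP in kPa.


dp = 7.1 mm = 0.0071 m
Viscous term = 150*0.0258*0.233*(1-0.34)^2 / (0.0071^2*0.34^3) = 198245
Inertial term = 1.75*28*0.233^2*(1-0.34) / (0.0071*0.34^3) = 6291.54
dP/L = 198245 + 6291.54 = 204537 Pa/m
dP = 204537 * 6.5 / 1000 = 1329 kPa

1329 kPa


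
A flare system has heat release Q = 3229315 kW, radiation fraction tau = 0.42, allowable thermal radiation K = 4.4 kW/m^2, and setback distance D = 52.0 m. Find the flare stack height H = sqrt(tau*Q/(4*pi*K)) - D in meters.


tau*Q/(4*pi*K) = 0.42 * 3229315 / (4 * pi * 4.4) = 24530
sqrt(24530) = 156.621
H = 156.621 - 52.0 = 104.6

104.6 m


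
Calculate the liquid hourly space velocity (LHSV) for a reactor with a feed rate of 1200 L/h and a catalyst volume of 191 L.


LHSV = volumetric feed rate / catalyst volume
= 1200 L/h / 191 L
= 6.283 h^-1

6.283 h^-1
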